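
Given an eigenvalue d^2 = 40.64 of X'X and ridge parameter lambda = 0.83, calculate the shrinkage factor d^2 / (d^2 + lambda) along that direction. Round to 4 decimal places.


d^2 + lambda = 40.64 + 0.83 = 41.4700.
Shrinkage factor = 40.64/41.4700 = 0.9800.

0.9800


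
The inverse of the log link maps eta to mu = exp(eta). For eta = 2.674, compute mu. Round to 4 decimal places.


mu = exp(eta) = exp(2.674).
= 14.4978.

14.4978


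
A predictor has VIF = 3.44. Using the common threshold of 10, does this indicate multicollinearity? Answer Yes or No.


The threshold is 10.
VIF = 3.44 is < 10.
Multicollinearity indication: No.

No


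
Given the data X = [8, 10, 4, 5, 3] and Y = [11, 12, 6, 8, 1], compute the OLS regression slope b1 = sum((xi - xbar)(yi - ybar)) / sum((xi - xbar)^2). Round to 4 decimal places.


The sample means are xbar = 6.0000 and ybar = 7.6000.
Compute S_xx = 34.0000 and S_xy = 47.0000.
Slope b1 = S_xy / S_xx = 47.0000 / 34.0000 = 1.3824.

1.3824


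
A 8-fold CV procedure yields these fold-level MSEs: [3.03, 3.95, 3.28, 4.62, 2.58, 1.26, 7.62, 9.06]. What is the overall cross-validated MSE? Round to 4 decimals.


Total MSE across folds = 35.4000.
CV-MSE = 35.4000/8 = 4.4250.

4.4250


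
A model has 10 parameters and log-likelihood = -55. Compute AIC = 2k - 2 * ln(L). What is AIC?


AIC = 2*10 - 2*(-55).
= 20 + 110 = 130.

130


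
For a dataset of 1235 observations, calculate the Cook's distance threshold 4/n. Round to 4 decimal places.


Using the rule of thumb:
Threshold = 4 / 1235 = 0.0032.

0.0032


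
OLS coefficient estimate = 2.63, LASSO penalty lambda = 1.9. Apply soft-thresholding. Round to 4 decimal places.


Check: |2.63| = 2.63 vs lambda = 1.9.
Since |beta| > lambda, coefficient = sign(beta)*(|beta| - lambda) = 0.7300.
Soft-thresholded coefficient = 0.7300.

0.7300


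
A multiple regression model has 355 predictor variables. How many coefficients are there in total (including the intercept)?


Including the intercept, the model has 355 predictor coefficients + 1 intercept.
Total = 356.

356


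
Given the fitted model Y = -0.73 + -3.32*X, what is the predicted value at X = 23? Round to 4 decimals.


Predicted value:
Y = -0.73 + (-3.32)(23) = -0.73 + -76.3600 = -77.0900.

-77.0900


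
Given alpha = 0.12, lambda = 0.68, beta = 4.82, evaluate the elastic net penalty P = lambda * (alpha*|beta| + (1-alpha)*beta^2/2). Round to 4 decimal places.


L1 component = 0.12 * |4.82| = 0.5784.
L2 component = 0.88 * 4.82^2 / 2 = 10.2223.
Penalty = 0.68 * (0.5784 + 10.2223) = 0.68 * 10.8007 = 7.3444.

7.3444


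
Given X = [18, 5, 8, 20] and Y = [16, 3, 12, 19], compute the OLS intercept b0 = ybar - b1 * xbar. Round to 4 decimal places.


The slope is b1 = 0.8694.
Sample means are xbar = 12.7500 and ybar = 12.5000.
Intercept: b0 = 12.5000 - (0.8694)(12.7500) = 1.4147.

1.4147


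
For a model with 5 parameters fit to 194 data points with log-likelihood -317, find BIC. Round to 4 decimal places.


ln(194) = 5.267858.
k * ln(n) = 5 * 5.267858 = 26.339290.
-2L = 634.
BIC = 26.339290 + 634 = 660.339290, which rounds to 660.3393.

660.3393


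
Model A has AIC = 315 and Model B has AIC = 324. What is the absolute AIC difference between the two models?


|AIC_A - AIC_B| = |315 - 324| = 9.
Model A is preferred (lower AIC).

9


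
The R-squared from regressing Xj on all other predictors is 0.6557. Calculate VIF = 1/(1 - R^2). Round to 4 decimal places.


VIF = 1 / (1 - 0.6557).
= 1 / 0.3443 = 2.9044.

2.9044


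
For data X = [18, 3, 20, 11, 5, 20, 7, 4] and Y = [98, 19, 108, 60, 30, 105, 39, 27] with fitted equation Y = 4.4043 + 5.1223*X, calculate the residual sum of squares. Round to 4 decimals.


Predicted values from Y = 4.4043 + 5.1223*X.
Residuals: [1.3943, -0.7712, 1.1497, -0.7496, -0.0158, -1.8503, -1.2604, 2.1065].
SSres = 13.8723.

13.8723


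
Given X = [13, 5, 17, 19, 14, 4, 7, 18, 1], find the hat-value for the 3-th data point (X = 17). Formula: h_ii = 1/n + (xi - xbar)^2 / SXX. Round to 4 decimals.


n = 9, xbar = 10.8889.
SXX = sum((xi - xbar)^2) = 362.8889.
h = 1/9 + (17 - 10.8889)^2 / 362.8889 = 0.2140.

0.2140


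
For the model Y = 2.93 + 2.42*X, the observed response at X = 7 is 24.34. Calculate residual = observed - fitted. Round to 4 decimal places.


Predicted = 2.93 + 2.42 * 7 = 19.8700.
Residual = 24.34 - 19.8700 = 4.4700.

4.4700


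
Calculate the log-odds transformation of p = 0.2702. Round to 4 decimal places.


Compute the odds: 0.2702/0.7298 = 0.3702.
Take the natural log: ln(0.3702) = -0.9936.

-0.9936


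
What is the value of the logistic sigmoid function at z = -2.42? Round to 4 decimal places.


First, exp(2.4200) = 11.2459.
Then sigma(z) = 1/(1 + 11.2459) = 0.0817.

0.0817


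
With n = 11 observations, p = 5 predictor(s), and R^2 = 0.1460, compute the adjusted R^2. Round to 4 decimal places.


Adjusted R^2 = 1 - (1 - R^2) * (n-1)/(n-p-1).
(1 - R^2) = 0.8540.
(n-1)/(n-p-1) = 10/5.
(1 - R^2) * (n-1) = 0.8540 * 10 = 8.5400.
Divide by (n-p-1): 8.5400 / 5 = 1.7080.
Adj R^2 = 1 - 1.7080 = -0.7080.

-0.7080


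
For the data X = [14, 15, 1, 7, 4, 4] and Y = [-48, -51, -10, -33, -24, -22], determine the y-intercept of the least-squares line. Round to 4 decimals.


First find the slope: b1 = -2.7311.
Means: xbar = 7.5000, ybar = -31.3333.
b0 = ybar - b1 * xbar = -31.3333 - -2.7311 * 7.5000 = -10.8499.

-10.8499


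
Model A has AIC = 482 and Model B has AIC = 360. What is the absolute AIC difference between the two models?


Compute |482 - 360| = 122.
Model B has the smaller AIC.

122


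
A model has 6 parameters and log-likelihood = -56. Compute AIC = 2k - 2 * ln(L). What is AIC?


AIC = 2k - 2*loglik = 2(6) - 2(-56).
= 12 + 112 = 124.

124


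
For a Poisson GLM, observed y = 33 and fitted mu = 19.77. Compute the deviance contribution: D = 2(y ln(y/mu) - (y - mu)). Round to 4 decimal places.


First: ln(33/19.77) = 0.512342.
Then: 33 * 0.512342 = 16.907286.
y - mu = 33 - 19.77 = 13.23.
D = 2(16.907286 - 13.23) = 7.354572, which rounds to 7.3546.

7.3546


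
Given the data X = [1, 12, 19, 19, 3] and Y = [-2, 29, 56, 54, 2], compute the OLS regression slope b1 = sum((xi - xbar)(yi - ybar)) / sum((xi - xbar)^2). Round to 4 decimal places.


Calculate xbar = 10.8000, ybar = 27.8000.
S_xx = 292.8000, S_xy = 940.8000.
Using b1 = S_xy / S_xx = 940.8000 / 292.8000, we get b1 = 3.2131.

3.2131


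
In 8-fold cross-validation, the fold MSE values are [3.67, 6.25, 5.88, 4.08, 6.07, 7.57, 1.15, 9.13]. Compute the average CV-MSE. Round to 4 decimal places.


Sum of fold MSEs = 43.8000.
Average = 43.8000 / 8 = 5.4750.

5.4750


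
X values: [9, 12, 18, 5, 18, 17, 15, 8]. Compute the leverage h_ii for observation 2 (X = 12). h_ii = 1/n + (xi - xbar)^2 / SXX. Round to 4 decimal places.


Compute xbar = 12.7500 with n = 8 observations.
SXX = 175.5000.
Leverage = 1/8 + (12 - 12.7500)^2/175.5000 = 0.1282.

0.1282


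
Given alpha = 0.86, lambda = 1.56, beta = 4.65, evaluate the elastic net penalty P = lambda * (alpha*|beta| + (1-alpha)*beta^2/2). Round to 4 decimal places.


Compute:
L1 = 0.86 * 4.65 = 3.9990.
L2 = 0.14 * 4.65^2 / 2 = 1.5136.
Penalty = 1.56 * (3.9990 + 1.5136) = 8.5996.

8.5996


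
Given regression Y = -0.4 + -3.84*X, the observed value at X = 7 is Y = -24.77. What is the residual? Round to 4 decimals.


Compute yhat = -0.4 + (-3.84)(7) = -27.2800.
Residual = actual - predicted = -24.77 - -27.2800 = 2.5100.

2.5100


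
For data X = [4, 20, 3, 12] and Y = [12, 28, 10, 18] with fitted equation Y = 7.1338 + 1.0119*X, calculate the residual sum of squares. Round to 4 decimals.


For each point, residual = actual - predicted.
Residuals: [0.8186, 0.6282, -0.1695, -1.2766].
Sum of squared residuals = 2.7232.

2.7232


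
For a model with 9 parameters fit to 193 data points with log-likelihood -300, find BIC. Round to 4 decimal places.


Compute k*ln(n) = 9*ln(193) = 9*5.262690 = 47.364210.
Then -2*loglik = 600.
BIC = 47.364210 + 600 = 647.364210, which rounds to 647.3642.

647.3642


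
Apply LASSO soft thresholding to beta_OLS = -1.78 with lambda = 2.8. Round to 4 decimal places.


Check: |-1.78| = 1.78 vs lambda = 2.8.
Since |beta| <= lambda, the coefficient is set to 0.
Soft-thresholded coefficient = 0.0000.

0.0000


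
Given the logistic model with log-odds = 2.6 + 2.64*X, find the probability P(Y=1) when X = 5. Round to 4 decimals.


Linear predictor: z = 2.6 + 2.64 * 5 = 15.8000.
P = 1/(1 + exp(-15.8000)) = 1/(1 + 0.0000) = 1.0000.

1.0000


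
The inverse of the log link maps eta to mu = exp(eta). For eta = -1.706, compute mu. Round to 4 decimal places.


Apply the inverse link:
mu = e^-1.706 = 0.1816.

0.1816


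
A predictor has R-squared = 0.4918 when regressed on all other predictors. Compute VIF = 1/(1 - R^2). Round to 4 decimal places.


Denominator: 1 - 0.4918 = 0.5082.
VIF = 1 / 0.5082 = 1.9677.

1.9677


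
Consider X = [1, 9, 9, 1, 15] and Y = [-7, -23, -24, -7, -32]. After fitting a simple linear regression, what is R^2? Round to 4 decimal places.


The fitted line is Y = -5.6694 + -1.8472*X.
SSres = 5.8389, SStot = 497.2000.
R^2 = 1 - SSres/SStot = 0.9883.

0.9883


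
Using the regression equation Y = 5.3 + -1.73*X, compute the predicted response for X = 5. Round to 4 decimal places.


Predicted value:
Y = 5.3 + (-1.73)(5) = 5.3 + -8.6500 = -3.3500.

-3.3500


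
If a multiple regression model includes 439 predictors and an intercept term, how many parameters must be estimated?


Total coefficients = number of predictors + 1 (for the intercept).
= 439 + 1 = 440.

440


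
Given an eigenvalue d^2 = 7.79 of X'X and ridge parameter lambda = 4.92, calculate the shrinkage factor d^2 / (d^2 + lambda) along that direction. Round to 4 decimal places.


d^2 + lambda = 7.79 + 4.92 = 12.7100.
Shrinkage factor = 7.79/12.7100 = 0.6129.

0.6129


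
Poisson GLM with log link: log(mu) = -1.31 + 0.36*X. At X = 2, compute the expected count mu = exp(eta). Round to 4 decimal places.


eta = -1.31 + 0.36 * 2 = -0.5900.
mu = exp(-0.5900) = 0.5543.

0.5543


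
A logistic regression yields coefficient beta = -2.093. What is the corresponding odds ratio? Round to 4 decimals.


The odds ratio is computed as:
OR = e^(-2.093) = 0.1233.

0.1233


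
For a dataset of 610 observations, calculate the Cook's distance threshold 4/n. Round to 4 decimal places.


Cook's distance cutoff = 4/n = 4/610.
= 0.0066.

0.0066


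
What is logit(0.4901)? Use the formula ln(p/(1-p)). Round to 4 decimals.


The odds are p/(1-p) = 0.4901 / 0.5099 = 0.9612.
logit(p) = ln(0.9612) = -0.0396.

-0.0396


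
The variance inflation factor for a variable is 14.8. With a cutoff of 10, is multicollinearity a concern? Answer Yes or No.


The threshold is 10.
VIF = 14.8 is >= 10.
Multicollinearity indication: Yes.

Yes


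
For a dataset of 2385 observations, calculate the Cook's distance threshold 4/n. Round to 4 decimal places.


The threshold is 4/n.
4/2385 = 0.0017.

0.0017


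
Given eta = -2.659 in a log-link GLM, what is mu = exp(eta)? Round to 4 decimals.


The inverse log link gives:
mu = exp(-2.659) = 0.0700.

0.0700


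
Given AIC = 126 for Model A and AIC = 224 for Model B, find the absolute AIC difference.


Compute |126 - 224| = 98.
Model A has the smaller AIC.

98


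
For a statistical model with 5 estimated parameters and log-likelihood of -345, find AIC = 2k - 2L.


Compute:
2k = 2*5 = 10.
-2*loglik = -2*(-345) = 690.
AIC = 10 + 690 = 700.

700


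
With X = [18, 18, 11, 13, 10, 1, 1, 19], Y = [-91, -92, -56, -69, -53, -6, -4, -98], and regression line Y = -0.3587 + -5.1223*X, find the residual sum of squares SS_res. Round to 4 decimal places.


Compute predicted values, then residuals = yi - yhat_i.
Residuals: [1.5601, 0.5601, 0.7040, -2.0514, -1.4183, -0.5190, 1.4810, -0.3176].
SSres = sum(residual^2) = 12.0266.

12.0266


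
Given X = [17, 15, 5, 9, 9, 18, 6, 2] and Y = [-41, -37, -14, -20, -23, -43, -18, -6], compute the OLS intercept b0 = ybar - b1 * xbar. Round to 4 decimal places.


First find the slope: b1 = -2.2777.
Means: xbar = 10.1250, ybar = -25.2500.
b0 = ybar - b1 * xbar = -25.2500 - -2.2777 * 10.1250 = -2.1884.

-2.1884


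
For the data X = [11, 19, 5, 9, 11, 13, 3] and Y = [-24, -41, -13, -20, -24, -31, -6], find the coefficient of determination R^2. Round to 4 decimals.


After computing the OLS fit (b0=-0.8134, b1=-2.1592):
SSres = 9.4829, SStot = 787.4286.
R^2 = 1 - 9.4829/787.4286 = 0.9880.

0.9880


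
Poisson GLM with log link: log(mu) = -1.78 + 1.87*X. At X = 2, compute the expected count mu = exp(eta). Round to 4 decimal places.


Linear predictor: eta = -1.78 + (1.87)(2) = 1.9600.
Expected count: mu = exp(1.9600) = 7.0993.

7.0993


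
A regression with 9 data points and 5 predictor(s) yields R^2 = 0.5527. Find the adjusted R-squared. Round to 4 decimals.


Using the formula:
(1 - 0.5527) = 0.4473.
Multiply by 8/3: 0.4473 * 8 = 3.5784, then 3.5784 / 3 = 1.1928.
Adj R^2 = 1 - 1.1928 = -0.1928.

-0.1928


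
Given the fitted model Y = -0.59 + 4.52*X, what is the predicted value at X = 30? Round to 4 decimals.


Substitute X = 30 into the equation:
Y = -0.59 + 4.52 * 30 = -0.59 + 135.6000 = 135.0100.

135.0100


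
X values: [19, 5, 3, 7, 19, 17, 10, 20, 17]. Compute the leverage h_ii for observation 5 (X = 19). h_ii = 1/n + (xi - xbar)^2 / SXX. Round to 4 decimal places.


n = 9, xbar = 13.0000.
SXX = sum((xi - xbar)^2) = 362.0000.
h = 1/9 + (19 - 13.0000)^2 / 362.0000 = 0.2106.

0.2106


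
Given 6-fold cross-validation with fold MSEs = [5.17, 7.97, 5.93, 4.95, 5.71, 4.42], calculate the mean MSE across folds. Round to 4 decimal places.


Total MSE across folds = 34.1500.
CV-MSE = 34.1500/6 = 5.6917.

5.6917


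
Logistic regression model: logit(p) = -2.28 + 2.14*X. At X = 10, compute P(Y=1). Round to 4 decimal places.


Compute z = -2.28 + (2.14)(10) = 19.1200.
exp(-z) = 0.0000.
P = 1/(1 + 0.0000) = 1.0000.

1.0000


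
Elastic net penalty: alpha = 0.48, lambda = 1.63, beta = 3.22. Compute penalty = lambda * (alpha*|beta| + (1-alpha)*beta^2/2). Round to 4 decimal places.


Compute:
L1 = 0.48 * 3.22 = 1.5456.
L2 = 0.52 * 3.22^2 / 2 = 2.6958.
Penalty = 1.63 * (1.5456 + 2.6958) = 6.9135.

6.9135


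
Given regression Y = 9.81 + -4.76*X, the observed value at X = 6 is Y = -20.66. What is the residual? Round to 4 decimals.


Predicted = 9.81 + -4.76 * 6 = -18.7500.
Residual = -20.66 - -18.7500 = -1.9100.

-1.9100


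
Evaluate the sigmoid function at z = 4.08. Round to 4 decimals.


First, exp(-4.0800) = 0.0169.
Then sigma(z) = 1/(1 + 0.0169) = 0.9834.

0.9834


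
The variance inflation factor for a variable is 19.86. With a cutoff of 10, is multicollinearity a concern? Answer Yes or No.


Check: VIF = 19.86 vs threshold = 10.
Since 19.86 >= 10, the answer is Yes.

Yes


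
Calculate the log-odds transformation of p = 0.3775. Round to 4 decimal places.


Compute the odds: 0.3775/0.6225 = 0.6064.
Take the natural log: ln(0.6064) = -0.5002.

-0.5002


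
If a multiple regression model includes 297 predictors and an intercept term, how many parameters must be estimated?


Each predictor gets one coefficient, plus one intercept.
Total parameters = 297 + 1 = 298.

298


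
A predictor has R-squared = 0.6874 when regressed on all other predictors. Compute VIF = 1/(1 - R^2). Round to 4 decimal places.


Using VIF = 1/(1 - R^2_j):
1 - 0.6874 = 0.3126.
VIF = 3.1990.

3.1990


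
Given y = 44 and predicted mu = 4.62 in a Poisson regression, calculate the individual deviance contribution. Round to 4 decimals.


y/mu = 44/4.62 = 9.523810 (approx.), and ln(44/4.62) = 2.253795.
y * ln(y/mu) = 44 * 2.253795 = 99.166980.
y - mu = 39.38.
D = 2 * (99.166980 - 39.38) = 119.573960, which rounds to 119.5740.

119.5740


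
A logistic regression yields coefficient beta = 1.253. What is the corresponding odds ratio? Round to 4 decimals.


Odds ratio = exp(beta) = exp(1.253).
= 3.5008.

3.5008


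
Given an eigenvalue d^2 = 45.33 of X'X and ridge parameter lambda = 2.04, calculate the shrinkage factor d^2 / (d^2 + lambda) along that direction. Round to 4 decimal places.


d^2 + lambda = 45.33 + 2.04 = 47.3700.
Shrinkage factor = 45.33/47.3700 = 0.9569.

0.9569


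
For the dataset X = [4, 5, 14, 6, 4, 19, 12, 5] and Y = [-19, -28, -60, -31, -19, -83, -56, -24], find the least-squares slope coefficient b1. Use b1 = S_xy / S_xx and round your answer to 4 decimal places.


The sample means are xbar = 8.6250 and ybar = -40.0000.
Compute S_xx = 223.8750 and S_xy = -927.0000.
Slope b1 = S_xy / S_xx = -927.0000 / 223.8750 = -4.1407.

-4.1407


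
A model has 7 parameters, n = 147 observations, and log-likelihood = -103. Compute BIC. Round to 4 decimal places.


ln(147) = 4.990433.
k * ln(n) = 7 * 4.990433 = 34.933031.
-2L = 206.
BIC = 34.933031 + 206 = 240.933031, which rounds to 240.9330.

240.9330


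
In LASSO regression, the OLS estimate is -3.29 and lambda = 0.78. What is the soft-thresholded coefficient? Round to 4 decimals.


|beta_OLS| = 3.29.
lambda = 0.78.
Since |beta| > lambda, coefficient = sign(beta)*(|beta| - lambda) = -2.5100.
Result = -2.5100.

-2.5100


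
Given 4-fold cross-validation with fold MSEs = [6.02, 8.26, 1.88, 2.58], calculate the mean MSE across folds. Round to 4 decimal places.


Total MSE across folds = 18.7400.
CV-MSE = 18.7400/4 = 4.6850.

4.6850


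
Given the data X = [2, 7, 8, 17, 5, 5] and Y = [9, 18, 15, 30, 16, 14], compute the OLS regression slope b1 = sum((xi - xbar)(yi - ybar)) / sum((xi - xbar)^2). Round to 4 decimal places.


The sample means are xbar = 7.3333 and ybar = 17.0000.
Compute S_xx = 133.3333 and S_xy = 176.0000.
Slope b1 = S_xy / S_xx = 176.0000 / 133.3333 = 1.3200.

1.3200


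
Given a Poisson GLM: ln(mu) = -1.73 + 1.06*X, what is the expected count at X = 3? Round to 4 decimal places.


Linear predictor: eta = -1.73 + (1.06)(3) = 1.4500.
Expected count: mu = exp(1.4500) = 4.2631.

4.2631


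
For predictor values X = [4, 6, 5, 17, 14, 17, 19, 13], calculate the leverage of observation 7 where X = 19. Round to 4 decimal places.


Mean of X: xbar = 11.8750.
SXX = 252.8750.
For X = 19: h = 1/8 + (19 - 11.8750)^2/252.8750 = 0.3258.

0.3258


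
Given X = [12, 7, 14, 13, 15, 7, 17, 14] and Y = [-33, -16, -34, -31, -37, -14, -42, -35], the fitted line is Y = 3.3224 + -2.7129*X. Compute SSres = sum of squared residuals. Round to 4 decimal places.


For each point, residual = actual - predicted.
Residuals: [-3.7676, -0.3321, 0.6582, 0.9453, 0.3711, 1.6679, 0.7969, -0.3418].
Sum of squared residuals = 19.3034.

19.3034


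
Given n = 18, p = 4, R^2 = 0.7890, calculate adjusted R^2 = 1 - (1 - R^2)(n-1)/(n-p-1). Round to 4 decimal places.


Plug in: Adj R^2 = 1 - (1 - 0.7890) * 17/13.
= 1 - 0.2110 * 17/13
= 1 - 3.5870 / 13
= 1 - 0.2759 = 0.7241.

0.7241


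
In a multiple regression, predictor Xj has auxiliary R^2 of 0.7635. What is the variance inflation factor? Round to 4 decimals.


VIF = 1 / (1 - 0.7635).
= 1 / 0.2365 = 4.2283.

4.2283


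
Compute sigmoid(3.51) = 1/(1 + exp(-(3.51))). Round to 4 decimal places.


Compute exp(-3.5100) = 0.0299.
Sigmoid = 1 / (1 + 0.0299) = 1 / 1.0299 = 0.9710.

0.9710


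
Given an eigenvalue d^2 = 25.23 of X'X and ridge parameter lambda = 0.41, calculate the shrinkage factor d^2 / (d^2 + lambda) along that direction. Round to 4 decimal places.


d^2 + lambda = 25.23 + 0.41 = 25.6400.
Shrinkage factor = 25.23/25.6400 = 0.9840.

0.9840


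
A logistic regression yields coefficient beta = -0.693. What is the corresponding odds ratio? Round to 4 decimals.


The odds ratio is computed as:
OR = e^(-0.693) = 0.5001.

0.5001


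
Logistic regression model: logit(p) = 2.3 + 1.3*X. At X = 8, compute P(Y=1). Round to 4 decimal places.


z = 2.3 + 1.3 * 8 = 12.7000.
Sigmoid: P = 1 / (1 + exp(-12.7000)) = 1.0000.

1.0000


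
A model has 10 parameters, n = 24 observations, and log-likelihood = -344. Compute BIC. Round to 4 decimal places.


ln(24) = 3.178054.
k * ln(n) = 10 * 3.178054 = 31.780540.
-2L = 688.
BIC = 31.780540 + 688 = 719.780540, which rounds to 719.7805.

719.7805


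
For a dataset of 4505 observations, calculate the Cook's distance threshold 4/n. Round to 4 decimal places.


Cook's distance cutoff = 4/n = 4/4505.
= 0.0009.

0.0009


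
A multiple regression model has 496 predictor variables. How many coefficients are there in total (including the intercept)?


Including the intercept, the model has 496 predictor coefficients + 1 intercept.
Total = 497.

497


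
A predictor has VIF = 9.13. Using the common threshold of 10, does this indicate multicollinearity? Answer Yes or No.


Compare VIF = 9.13 to the threshold of 10.
9.13 < 10, so the answer is No.

No


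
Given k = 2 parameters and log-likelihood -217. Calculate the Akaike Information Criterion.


AIC = 2*2 - 2*(-217).
= 4 + 434 = 438.

438


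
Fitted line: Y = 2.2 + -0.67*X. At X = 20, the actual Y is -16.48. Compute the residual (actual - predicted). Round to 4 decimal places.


Predicted = 2.2 + -0.67 * 20 = -11.2000.
Residual = -16.48 - -11.2000 = -5.2800.

-5.2800


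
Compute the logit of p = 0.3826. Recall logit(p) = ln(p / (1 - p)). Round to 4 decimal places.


The odds are p/(1-p) = 0.3826 / 0.6174 = 0.6197.
logit(p) = ln(0.6197) = -0.4785.

-0.4785


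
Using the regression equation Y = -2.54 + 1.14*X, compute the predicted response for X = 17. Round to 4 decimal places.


Plug X = 17 into Y = -2.54 + 1.14*X:
Y = -2.54 + 19.3800 = 16.8400.

16.8400


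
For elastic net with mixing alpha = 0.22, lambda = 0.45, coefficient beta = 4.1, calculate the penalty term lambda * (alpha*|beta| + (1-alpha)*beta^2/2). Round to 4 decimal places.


alpha * |beta| = 0.22 * 4.1 = 0.9020.
(1-alpha) * beta^2/2 = 0.78 * 16.8100/2 = 6.5559.
Total = 0.45 * (0.9020 + 6.5559) = 3.3561.

3.3561


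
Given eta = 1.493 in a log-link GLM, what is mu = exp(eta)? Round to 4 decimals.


Apply the inverse link:
mu = e^1.493 = 4.4504.

4.4504


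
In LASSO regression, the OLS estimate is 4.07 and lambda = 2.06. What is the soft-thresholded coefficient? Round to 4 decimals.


Absolute value: |4.07| = 4.07.
Compare to lambda = 2.06.
Since |beta| > lambda, coefficient = sign(beta)*(|beta| - lambda) = 2.0100.

2.0100


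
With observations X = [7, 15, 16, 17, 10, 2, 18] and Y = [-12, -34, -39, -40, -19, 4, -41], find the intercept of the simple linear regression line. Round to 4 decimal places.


Compute b1 = -2.8863 from the OLS formula.
With xbar = 12.1429 and ybar = -25.8571, the intercept is:
b0 = -25.8571 - -2.8863 * 12.1429 = 9.1908.

9.1908


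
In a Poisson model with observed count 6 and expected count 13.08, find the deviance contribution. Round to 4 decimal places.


Compute y*ln(y/mu) = 6*ln(6/13.08) = 6*-0.779325 = -4.675950.
y - mu = -7.08.
D = 2*(-4.675950 - (-7.08)) = 4.808100, which rounds to 4.8081.

4.8081


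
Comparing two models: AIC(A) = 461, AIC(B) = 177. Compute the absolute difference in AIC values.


Absolute difference = |461 - 177| = 284.
The model with lower AIC (B) is preferred.

284


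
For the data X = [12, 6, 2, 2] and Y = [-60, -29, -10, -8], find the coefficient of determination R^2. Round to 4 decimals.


After computing the OLS fit (b0=1.2836, b1=-5.0970):
SSres = 2.1194, SStot = 1742.7500.
R^2 = 1 - 2.1194/1742.7500 = 0.9988.

0.9988


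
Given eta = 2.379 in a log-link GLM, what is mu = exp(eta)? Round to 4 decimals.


Apply the inverse link:
mu = e^2.379 = 10.7941.

10.7941


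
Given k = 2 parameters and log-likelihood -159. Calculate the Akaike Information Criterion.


Compute:
2k = 2*2 = 4.
-2*loglik = -2*(-159) = 318.
AIC = 4 + 318 = 322.

322


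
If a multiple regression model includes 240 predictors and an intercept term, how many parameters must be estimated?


Total coefficients = number of predictors + 1 (for the intercept).
= 240 + 1 = 241.

241


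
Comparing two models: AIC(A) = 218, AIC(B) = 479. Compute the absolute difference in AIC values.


Compute |218 - 479| = 261.
Model A has the smaller AIC.

261


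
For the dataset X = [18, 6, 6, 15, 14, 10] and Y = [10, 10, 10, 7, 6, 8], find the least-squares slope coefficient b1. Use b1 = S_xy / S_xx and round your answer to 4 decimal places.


First compute the means: xbar = 11.5000, ybar = 8.5000.
Then S_xx = sum((xi - xbar)^2) = 123.5000.
S_xy = sum((xi - xbar)(yi - ybar)) = -17.5000.
b1 = S_xy / S_xx = -17.5000 / 123.5000 = -0.1417.

-0.1417


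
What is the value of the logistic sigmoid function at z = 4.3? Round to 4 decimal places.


exp(-4.3000) = 0.0136.
1 + exp(-z) = 1.0136.
sigmoid = 1/1.0136 = 0.9866.

0.9866


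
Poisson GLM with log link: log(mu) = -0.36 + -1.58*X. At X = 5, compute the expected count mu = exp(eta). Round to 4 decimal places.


Linear predictor: eta = -0.36 + (-1.58)(5) = -8.2600.
Expected count: mu = exp(-8.2600) = 0.0003.

0.0003


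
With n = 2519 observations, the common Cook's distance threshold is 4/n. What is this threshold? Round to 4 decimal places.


Using the rule of thumb:
Threshold = 4 / 2519 = 0.0016.

0.0016


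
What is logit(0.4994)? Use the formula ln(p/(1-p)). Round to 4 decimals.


1 - p = 0.5006.
p/(1-p) = 0.9976.
logit = ln(0.9976) = -0.0024.

-0.0024


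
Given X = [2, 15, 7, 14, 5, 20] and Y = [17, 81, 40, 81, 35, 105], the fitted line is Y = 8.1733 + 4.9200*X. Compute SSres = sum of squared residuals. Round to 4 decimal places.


Predicted values from Y = 8.1733 + 4.9200*X.
Residuals: [-1.0133, -0.9733, -2.6133, 3.9467, 2.2267, -1.5733].
SSres = 31.8133.

31.8133


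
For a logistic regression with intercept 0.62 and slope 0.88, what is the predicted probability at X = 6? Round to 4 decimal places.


z = 0.62 + 0.88 * 6 = 5.9000.
Sigmoid: P = 1 / (1 + exp(-5.9000)) = 0.9973.

0.9973


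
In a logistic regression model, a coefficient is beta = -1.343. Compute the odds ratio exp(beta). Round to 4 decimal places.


The odds ratio is computed as:
OR = e^(-1.343) = 0.2611.

0.2611


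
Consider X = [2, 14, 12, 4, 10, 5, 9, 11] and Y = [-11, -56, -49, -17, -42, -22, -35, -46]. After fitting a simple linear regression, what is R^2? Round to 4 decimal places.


The fitted line is Y = -2.4975 + -3.8510*X.
SSres = 8.7071, SStot = 1875.5000.
R^2 = 1 - SSres/SStot = 0.9954.

0.9954


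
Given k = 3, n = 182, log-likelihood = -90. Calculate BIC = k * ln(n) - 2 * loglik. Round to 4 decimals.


k * ln(n) = 3 * ln(182) = 3 * 5.204007 = 15.612021.
-2 * loglik = -2 * (-90) = 180.
BIC = 15.612021 + 180 = 195.612021, which rounds to 195.6120.

195.6120


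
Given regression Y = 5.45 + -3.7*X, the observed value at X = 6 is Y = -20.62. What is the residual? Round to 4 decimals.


Compute yhat = 5.45 + (-3.7)(6) = -16.7500.
Residual = actual - predicted = -20.62 - -16.7500 = -3.8700.

-3.8700


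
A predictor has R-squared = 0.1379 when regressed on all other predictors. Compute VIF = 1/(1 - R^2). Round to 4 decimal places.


VIF = 1 / (1 - 0.1379).
= 1 / 0.8621 = 1.1600.

1.1600


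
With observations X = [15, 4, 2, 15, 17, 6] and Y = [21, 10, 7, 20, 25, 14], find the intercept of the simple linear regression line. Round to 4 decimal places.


First find the slope: b1 = 1.0434.
Means: xbar = 9.8333, ybar = 16.1667.
b0 = ybar - b1 * xbar = 16.1667 - 1.0434 * 9.8333 = 5.9061.

5.9061


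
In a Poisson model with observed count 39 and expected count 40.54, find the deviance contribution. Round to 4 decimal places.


y/mu = 39/40.54 = 0.962013 (approx.), and ln(39/40.54) = -0.038727.
y * ln(y/mu) = 39 * -0.038727 = -1.510353.
y - mu = -1.54.
D = 2 * (-1.510353 - -1.54) = 0.059294, which rounds to 0.0593.

0.0593


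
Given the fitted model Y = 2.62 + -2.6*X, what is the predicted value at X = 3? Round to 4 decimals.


Predicted value:
Y = 2.62 + (-2.6)(3) = 2.62 + -7.8000 = -5.1800.

-5.1800


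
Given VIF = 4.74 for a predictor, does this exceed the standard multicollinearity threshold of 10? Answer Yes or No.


Check: VIF = 4.74 vs threshold = 10.
Since 4.74 < 10, the answer is No.

No


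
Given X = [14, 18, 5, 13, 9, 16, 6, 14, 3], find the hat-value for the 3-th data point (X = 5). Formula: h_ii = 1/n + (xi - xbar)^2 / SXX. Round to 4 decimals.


Mean of X: xbar = 10.8889.
SXX = 224.8889.
For X = 5: h = 1/9 + (5 - 10.8889)^2/224.8889 = 0.2653.

0.2653


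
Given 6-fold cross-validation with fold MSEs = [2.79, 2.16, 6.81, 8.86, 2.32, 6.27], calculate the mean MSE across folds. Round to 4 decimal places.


Total MSE across folds = 29.2100.
CV-MSE = 29.2100/6 = 4.8683.

4.8683


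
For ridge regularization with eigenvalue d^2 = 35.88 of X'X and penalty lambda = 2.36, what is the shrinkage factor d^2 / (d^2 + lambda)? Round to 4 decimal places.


Denominator = d^2 + lambda = 35.88 + 2.36 = 38.2400.
Shrinkage = 35.88 / 38.2400 = 0.9383.

0.9383


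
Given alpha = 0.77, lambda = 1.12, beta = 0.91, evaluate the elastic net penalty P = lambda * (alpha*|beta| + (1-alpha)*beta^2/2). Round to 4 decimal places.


Compute:
L1 = 0.77 * 0.91 = 0.7007.
L2 = 0.23 * 0.91^2 / 2 = 0.0952.
Penalty = 1.12 * (0.7007 + 0.0952) = 0.8914.

0.8914


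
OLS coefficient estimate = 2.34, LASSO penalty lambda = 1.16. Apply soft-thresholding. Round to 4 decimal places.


|beta_OLS| = 2.34.
lambda = 1.16.
Since |beta| > lambda, coefficient = sign(beta)*(|beta| - lambda) = 1.1800.
Result = 1.1800.

1.1800


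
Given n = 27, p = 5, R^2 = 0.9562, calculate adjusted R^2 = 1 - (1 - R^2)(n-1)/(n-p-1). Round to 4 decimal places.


Using the formula:
(1 - 0.9562) = 0.0438.
Multiply by 26/21: 0.0438 * 26 = 1.1388, then 1.1388 / 21 = 0.0542.
Adj R^2 = 1 - 0.0542 = 0.9458.

0.9458


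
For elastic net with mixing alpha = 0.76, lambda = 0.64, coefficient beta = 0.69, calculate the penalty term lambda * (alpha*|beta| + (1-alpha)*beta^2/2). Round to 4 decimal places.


Compute:
L1 = 0.76 * 0.69 = 0.5244.
L2 = 0.24 * 0.69^2 / 2 = 0.0571.
Penalty = 0.64 * (0.5244 + 0.0571) = 0.3722.

0.3722


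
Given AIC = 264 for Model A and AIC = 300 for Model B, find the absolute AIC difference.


Compute |264 - 300| = 36.
Model A has the smaller AIC.

36


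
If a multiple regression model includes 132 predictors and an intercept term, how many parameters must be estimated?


Each predictor gets one coefficient, plus one intercept.
Total parameters = 132 + 1 = 133.

133


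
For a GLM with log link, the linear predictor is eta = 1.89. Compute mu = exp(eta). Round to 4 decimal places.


Apply the inverse link:
mu = e^1.89 = 6.6194.

6.6194


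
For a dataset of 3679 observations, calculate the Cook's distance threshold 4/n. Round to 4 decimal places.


The threshold is 4/n.
4/3679 = 0.0011.

0.0011


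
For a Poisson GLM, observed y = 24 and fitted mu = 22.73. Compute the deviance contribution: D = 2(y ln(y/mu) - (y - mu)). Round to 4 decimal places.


Compute y*ln(y/mu) = 24*ln(24/22.73) = 24*0.054368 = 1.304832.
y - mu = 1.27.
D = 2*(1.304832 - (1.27)) = 0.069664, which rounds to 0.0697.

0.0697


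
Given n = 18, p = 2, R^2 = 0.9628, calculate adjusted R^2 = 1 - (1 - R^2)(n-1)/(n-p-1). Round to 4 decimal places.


Adjusted R^2 = 1 - (1 - R^2) * (n-1)/(n-p-1).
(1 - R^2) = 0.0372.
(n-1)/(n-p-1) = 17/15.
(1 - R^2) * (n-1) = 0.0372 * 17 = 0.6324.
Divide by (n-p-1): 0.6324 / 15 = 0.0422.
Adj R^2 = 1 - 0.0422 = 0.9578.

0.9578


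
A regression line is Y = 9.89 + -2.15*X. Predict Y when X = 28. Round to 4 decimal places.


Plug X = 28 into Y = 9.89 + -2.15*X:
Y = 9.89 + -60.2000 = -50.3100.

-50.3100


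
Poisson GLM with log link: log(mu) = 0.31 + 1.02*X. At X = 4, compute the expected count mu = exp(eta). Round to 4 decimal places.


Compute eta = 0.31 + 1.02 * 4 = 4.3900.
Apply inverse link: mu = e^4.3900 = 80.6404.

80.6404


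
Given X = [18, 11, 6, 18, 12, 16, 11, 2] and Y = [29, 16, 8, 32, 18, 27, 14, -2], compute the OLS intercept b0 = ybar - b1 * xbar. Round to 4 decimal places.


First find the slope: b1 = 2.0022.
Means: xbar = 11.7500, ybar = 17.7500.
b0 = ybar - b1 * xbar = 17.7500 - 2.0022 * 11.7500 = -5.7761.

-5.7761


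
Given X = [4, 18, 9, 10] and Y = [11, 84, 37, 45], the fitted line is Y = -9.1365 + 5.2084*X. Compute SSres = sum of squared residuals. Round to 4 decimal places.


For each point, residual = actual - predicted.
Residuals: [-0.6971, -0.6147, -0.7391, 2.0525].
Sum of squared residuals = 5.6228.

5.6228


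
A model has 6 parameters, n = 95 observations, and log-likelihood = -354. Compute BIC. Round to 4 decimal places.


k * ln(n) = 6 * ln(95) = 6 * 4.553877 = 27.323262.
-2 * loglik = -2 * (-354) = 708.
BIC = 27.323262 + 708 = 735.323262, which rounds to 735.3233.

735.3233


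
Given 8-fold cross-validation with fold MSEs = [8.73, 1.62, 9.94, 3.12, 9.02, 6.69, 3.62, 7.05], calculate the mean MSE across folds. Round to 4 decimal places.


Sum of fold MSEs = 49.7900.
Average = 49.7900 / 8 = 6.2238.

6.2238


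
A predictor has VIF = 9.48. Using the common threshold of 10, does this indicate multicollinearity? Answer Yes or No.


The threshold is 10.
VIF = 9.48 is < 10.
Multicollinearity indication: No.

No


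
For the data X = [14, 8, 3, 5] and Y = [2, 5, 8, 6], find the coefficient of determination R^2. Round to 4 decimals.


The fitted line is Y = 9.1087 + -0.5145*X.
SSres = 0.4855, SStot = 18.7500.
R^2 = 1 - SSres/SStot = 0.9741.

0.9741


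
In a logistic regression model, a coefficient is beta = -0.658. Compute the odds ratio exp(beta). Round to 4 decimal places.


exp(-0.658) = 0.5179.
So the odds ratio is 0.5179.

0.5179


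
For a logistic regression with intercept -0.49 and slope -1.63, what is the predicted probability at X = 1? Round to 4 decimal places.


Compute z = -0.49 + (-1.63)(1) = -2.1200.
exp(-z) = 8.3311.
P = 1/(1 + 8.3311) = 0.1072.

0.1072


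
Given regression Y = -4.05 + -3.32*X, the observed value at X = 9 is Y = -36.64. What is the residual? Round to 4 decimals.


Compute yhat = -4.05 + (-3.32)(9) = -33.9300.
Residual = actual - predicted = -36.64 - -33.9300 = -2.7100.

-2.7100


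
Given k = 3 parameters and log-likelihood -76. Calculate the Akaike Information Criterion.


AIC = 2k - 2*loglik = 2(3) - 2(-76).
= 6 + 152 = 158.

158


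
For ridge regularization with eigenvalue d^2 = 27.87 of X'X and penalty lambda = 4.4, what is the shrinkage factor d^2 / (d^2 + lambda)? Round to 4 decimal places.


d^2 + lambda = 27.87 + 4.4 = 32.2700.
Shrinkage factor = 27.87/32.2700 = 0.8637.

0.8637


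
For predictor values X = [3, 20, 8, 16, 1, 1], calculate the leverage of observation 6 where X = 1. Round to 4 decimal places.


Mean of X: xbar = 8.1667.
SXX = 330.8333.
For X = 1: h = 1/6 + (1 - 8.1667)^2/330.8333 = 0.3219.

0.3219


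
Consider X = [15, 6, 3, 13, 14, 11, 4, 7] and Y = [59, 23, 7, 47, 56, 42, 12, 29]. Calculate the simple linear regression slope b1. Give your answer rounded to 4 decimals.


Calculate xbar = 9.1250, ybar = 34.3750.
S_xx = 154.8750, S_xy = 642.6250.
Using b1 = S_xy / S_xx = 642.6250 / 154.8750, we get b1 = 4.1493.

4.1493


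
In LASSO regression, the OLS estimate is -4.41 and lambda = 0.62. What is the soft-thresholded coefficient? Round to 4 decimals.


|beta_OLS| = 4.41.
lambda = 0.62.
Since |beta| > lambda, coefficient = sign(beta)*(|beta| - lambda) = -3.7900.
Result = -3.7900.

-3.7900


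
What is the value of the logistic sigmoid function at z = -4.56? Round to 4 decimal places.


Compute exp(4.5600) = 95.5835.
Sigmoid = 1 / (1 + 95.5835) = 1 / 96.5835 = 0.0104.

0.0104


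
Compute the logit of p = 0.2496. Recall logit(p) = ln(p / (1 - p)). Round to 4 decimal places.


1 - p = 0.7504.
p/(1-p) = 0.3326.
logit = ln(0.3326) = -1.1007.

-1.1007


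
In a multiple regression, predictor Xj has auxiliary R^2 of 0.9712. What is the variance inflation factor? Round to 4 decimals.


Denominator: 1 - 0.9712 = 0.0288.
VIF = 1 / 0.0288 = 34.7222.

34.7222


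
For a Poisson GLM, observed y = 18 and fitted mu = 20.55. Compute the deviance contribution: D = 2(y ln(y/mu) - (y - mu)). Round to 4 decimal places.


y/mu = 18/20.55 = 0.875912 (approx.), and ln(18/20.55) = -0.132489.
y * ln(y/mu) = 18 * -0.132489 = -2.384802.
y - mu = -2.55.
D = 2 * (-2.384802 - -2.55) = 0.330396, which rounds to 0.3304.

0.3304


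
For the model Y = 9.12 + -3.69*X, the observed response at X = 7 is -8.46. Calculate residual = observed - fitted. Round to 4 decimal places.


Predicted = 9.12 + -3.69 * 7 = -16.7100.
Residual = -8.46 - -16.7100 = 8.2500.

8.2500


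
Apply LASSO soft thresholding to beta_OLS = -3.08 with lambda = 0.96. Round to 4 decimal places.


Absolute value: |-3.08| = 3.08.
Compare to lambda = 0.96.
Since |beta| > lambda, coefficient = sign(beta)*(|beta| - lambda) = -2.1200.

-2.1200


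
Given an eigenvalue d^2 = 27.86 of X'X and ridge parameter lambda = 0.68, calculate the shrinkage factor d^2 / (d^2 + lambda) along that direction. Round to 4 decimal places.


Denominator = d^2 + lambda = 27.86 + 0.68 = 28.5400.
Shrinkage = 27.86 / 28.5400 = 0.9762.

0.9762


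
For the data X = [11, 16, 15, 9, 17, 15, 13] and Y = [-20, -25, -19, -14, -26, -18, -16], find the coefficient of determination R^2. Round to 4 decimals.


Fit the OLS line: b0 = -3.5029, b1 = -1.1821.
SSres = 48.3613.
SStot = 117.4286.
R^2 = 1 - 48.3613/117.4286 = 0.5882.

0.5882


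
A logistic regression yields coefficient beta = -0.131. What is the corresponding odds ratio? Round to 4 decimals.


Odds ratio = exp(beta) = exp(-0.131).
= 0.8772.

0.8772


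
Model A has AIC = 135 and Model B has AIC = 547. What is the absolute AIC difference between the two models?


Absolute difference = |135 - 547| = 412.
The model with lower AIC (A) is preferred.

412


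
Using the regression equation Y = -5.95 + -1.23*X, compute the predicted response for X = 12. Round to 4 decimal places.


Plug X = 12 into Y = -5.95 + -1.23*X:
Y = -5.95 + -14.7600 = -20.7100.

-20.7100


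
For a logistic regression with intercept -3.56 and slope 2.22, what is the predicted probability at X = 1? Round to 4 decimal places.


Linear predictor: z = -3.56 + 2.22 * 1 = -1.3400.
P = 1/(1 + exp(1.3400)) = 1/(1 + 3.8190) = 0.2075.

0.2075


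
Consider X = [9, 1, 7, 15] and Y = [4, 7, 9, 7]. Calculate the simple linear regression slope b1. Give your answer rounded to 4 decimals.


The sample means are xbar = 8.0000 and ybar = 6.7500.
Compute S_xx = 100.0000 and S_xy = -5.0000.
Slope b1 = S_xy / S_xx = -5.0000 / 100.0000 = -0.0500.

-0.0500


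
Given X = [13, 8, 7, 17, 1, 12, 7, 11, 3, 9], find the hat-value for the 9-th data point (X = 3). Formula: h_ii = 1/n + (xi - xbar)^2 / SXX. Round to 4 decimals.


Compute xbar = 8.8000 with n = 10 observations.
SXX = 201.6000.
Leverage = 1/10 + (3 - 8.8000)^2/201.6000 = 0.2669.

0.2669


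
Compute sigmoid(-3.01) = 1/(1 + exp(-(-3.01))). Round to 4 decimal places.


First, exp(3.0100) = 20.2874.
Then sigma(z) = 1/(1 + 20.2874) = 0.0470.

0.0470


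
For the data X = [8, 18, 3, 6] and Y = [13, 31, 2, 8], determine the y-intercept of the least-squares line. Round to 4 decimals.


Compute b1 = 1.9211 from the OLS formula.
With xbar = 8.7500 and ybar = 13.5000, the intercept is:
b0 = 13.5000 - 1.9211 * 8.7500 = -3.3097.

-3.3097


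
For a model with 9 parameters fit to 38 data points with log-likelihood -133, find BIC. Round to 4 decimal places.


k * ln(n) = 9 * ln(38) = 9 * 3.637586 = 32.738274.
-2 * loglik = -2 * (-133) = 266.
BIC = 32.738274 + 266 = 298.738274, which rounds to 298.7383.

298.7383
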